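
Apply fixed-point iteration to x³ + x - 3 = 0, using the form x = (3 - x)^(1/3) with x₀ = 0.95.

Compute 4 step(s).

Equation: x³ + x - 3 = 0
Fixed-point form: x = (3 - x)^(1/3)
x₀ = 0.95

x_1 = g(0.950000) = 1.270334
x_2 = g(1.270334) = 1.200386
x_3 = g(1.200386) = 1.216354
x_4 = g(1.216354) = 1.212745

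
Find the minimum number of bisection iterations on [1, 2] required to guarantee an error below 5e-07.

We need (b-a)/2^n ≤ 5e-07
(2 - 1)/2^n ≤ 5e-07
1/2^n ≤ 5e-07
2^n ≥ 2000000
n ≥ log₂(2000000) = 20.93
n ≥ 21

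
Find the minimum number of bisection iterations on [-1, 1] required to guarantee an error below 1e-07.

We need (b-a)/2^n ≤ 1e-07
(1 - (-1))/2^n ≤ 1e-07
2/2^n ≤ 1e-07
2^n ≥ 20000000
n ≥ log₂(20000000) = 24.25
n ≥ 25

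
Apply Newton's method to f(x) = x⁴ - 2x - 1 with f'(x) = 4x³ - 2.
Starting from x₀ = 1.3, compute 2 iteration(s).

f(x) = x⁴ - 2x - 1
f'(x) = 4x³ - 2
x₀ = 1.3

Newton-Raphson formula: x_{n+1} = x_n - f(x_n)/f'(x_n)

Iteration 1:
  f(1.300000) = -0.743900
  f'(1.300000) = 6.788000
  x_1 = 1.300000 - (-0.743900)/6.788000 = 1.409590
Iteration 2:
  f(1.409590) = 0.128771
  f'(1.409590) = 9.203116
  x_2 = 1.409590 - 0.128771/9.203116 = 1.395598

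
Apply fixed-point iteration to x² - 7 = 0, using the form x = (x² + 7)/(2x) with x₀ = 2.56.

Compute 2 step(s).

Equation: x² - 7 = 0
Fixed-point form: x = (x² + 7)/(2x)
x₀ = 2.56

x_1 = g(2.560000) = 2.647187
x_2 = g(2.647187) = 2.645752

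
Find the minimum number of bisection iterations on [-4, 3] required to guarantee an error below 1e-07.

We need (b-a)/2^n ≤ 1e-07
(3 - (-4))/2^n ≤ 1e-07
7/2^n ≤ 1e-07
2^n ≥ 70000000
n ≥ log₂(70000000) = 26.06
n ≥ 27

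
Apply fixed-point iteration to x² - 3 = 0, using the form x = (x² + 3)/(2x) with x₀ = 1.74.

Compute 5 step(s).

Equation: x² - 3 = 0
Fixed-point form: x = (x² + 3)/(2x)
x₀ = 1.74

x_1 = g(1.740000) = 1.732069
x_2 = g(1.732069) = 1.732051
x_3 = g(1.732051) = 1.732051
x_4 = g(1.732051) = 1.732051
x_5 = g(1.732051) = 1.732051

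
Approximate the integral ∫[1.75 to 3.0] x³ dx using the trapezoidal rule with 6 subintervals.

f(x) = x³
a = 1.75, b = 3.0, n = 6
h = (b - a)/n = 0.208333

Trapezoidal rule: (h/2)[f(x₀) + 2f(x₁) + 2f(x₂) + ... + f(xₙ)]

x_0 = 1.7500, f(x_0) = 5.359375, coefficient = 1
x_1 = 1.9583, f(x_1) = 7.510344, coefficient = 2
x_2 = 2.1667, f(x_2) = 10.171296, coefficient = 2
x_3 = 2.3750, f(x_3) = 13.396484, coefficient = 2
x_4 = 2.5833, f(x_4) = 17.240162, coefficient = 2
x_5 = 2.7917, f(x_5) = 21.756583, coefficient = 2
x_6 = 3.0000, f(x_6) = 27.000000, coefficient = 1

I ≈ (0.208333/2) × 172.509115 = 17.969699
Exact value: 17.905273
Error: 0.064426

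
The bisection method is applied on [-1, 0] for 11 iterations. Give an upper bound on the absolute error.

Bisection error bound: |error| ≤ (b-a)/2^n
|error| ≤ (0 - (-1))/2^11 = 1/2^11
|error| ≤ 0.0004882812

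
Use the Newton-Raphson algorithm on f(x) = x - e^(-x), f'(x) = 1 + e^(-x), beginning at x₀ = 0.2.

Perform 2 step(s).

f(x) = x - e^(-x)
f'(x) = 1 + e^(-x)
x₀ = 0.2

Newton-Raphson formula: x_{n+1} = x_n - f(x_n)/f'(x_n)

Iteration 1:
  f(0.200000) = -0.618731
  f'(0.200000) = 1.818731
  x_1 = 0.200000 - (-0.618731)/1.818731 = 0.540199
Iteration 2:
  f(0.540199) = -0.042433
  f'(0.540199) = 1.582632
  x_2 = 0.540199 - (-0.042433)/1.582632 = 0.567011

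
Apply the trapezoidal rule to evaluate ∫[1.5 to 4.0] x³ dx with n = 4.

f(x) = x³
a = 1.5, b = 4.0, n = 4
h = (b - a)/n = 0.625000

Trapezoidal rule: (h/2)[f(x₀) + 2f(x₁) + 2f(x₂) + ... + f(xₙ)]

x_0 = 1.5000, f(x_0) = 3.375000, coefficient = 1
x_1 = 2.1250, f(x_1) = 9.595703, coefficient = 2
x_2 = 2.7500, f(x_2) = 20.796875, coefficient = 2
x_3 = 3.3750, f(x_3) = 38.443359, coefficient = 2
x_4 = 4.0000, f(x_4) = 64.000000, coefficient = 1

I ≈ (0.625000/2) × 205.046875 = 64.077148
Exact value: 62.734375
Error: 1.342773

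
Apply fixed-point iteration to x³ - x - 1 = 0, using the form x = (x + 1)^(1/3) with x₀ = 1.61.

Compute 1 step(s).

Equation: x³ - x - 1 = 0
Fixed-point form: x = (x + 1)^(1/3)
x₀ = 1.61

x_1 = g(1.610000) = 1.376830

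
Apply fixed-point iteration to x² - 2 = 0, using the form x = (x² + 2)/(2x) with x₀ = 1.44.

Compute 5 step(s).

Equation: x² - 2 = 0
Fixed-point form: x = (x² + 2)/(2x)
x₀ = 1.44

x_1 = g(1.440000) = 1.414444
x_2 = g(1.414444) = 1.414214
x_3 = g(1.414214) = 1.414214
x_4 = g(1.414214) = 1.414214
x_5 = g(1.414214) = 1.414214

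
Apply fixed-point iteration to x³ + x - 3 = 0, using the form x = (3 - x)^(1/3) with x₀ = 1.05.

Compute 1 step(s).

Equation: x³ + x - 3 = 0
Fixed-point form: x = (3 - x)^(1/3)
x₀ = 1.05

x_1 = g(1.050000) = 1.249333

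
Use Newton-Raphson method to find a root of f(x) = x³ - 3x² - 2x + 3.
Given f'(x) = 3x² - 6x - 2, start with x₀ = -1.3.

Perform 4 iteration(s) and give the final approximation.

f(x) = x³ - 3x² - 2x + 3
f'(x) = 3x² - 6x - 2
x₀ = -1.3

Newton-Raphson formula: x_{n+1} = x_n - f(x_n)/f'(x_n)

Iteration 1:
  f(-1.300000) = -1.667000
  f'(-1.300000) = 10.870000
  x_1 = -1.300000 - (-1.667000)/10.870000 = -1.146642
Iteration 2:
  f(-1.146642) = -0.158672
  f'(-1.146642) = 8.824217
  x_2 = -1.146642 - (-0.158672)/8.824217 = -1.128661
Iteration 3:
  f(-1.128661) = -0.002076
  f'(-1.128661) = 8.593590
  x_3 = -1.128661 - (-0.002076)/8.593590 = -1.128419
Iteration 4:
  f(-1.128419) = 0.000000
  f'(-1.128419) = 8.590504
  x_4 = -1.128419 - 0.000000/8.590504 = -1.128419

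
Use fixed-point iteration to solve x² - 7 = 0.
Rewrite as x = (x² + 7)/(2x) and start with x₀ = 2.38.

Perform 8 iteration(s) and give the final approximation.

Equation: x² - 7 = 0
Fixed-point form: x = (x² + 7)/(2x)
x₀ = 2.38

x_1 = g(2.380000) = 2.660588
x_2 = g(2.660588) = 2.645793
x_3 = g(2.645793) = 2.645751
x_4 = g(2.645751) = 2.645751
x_5 = g(2.645751) = 2.645751
x_6 = g(2.645751) = 2.645751
x_7 = g(2.645751) = 2.645751
x_8 = g(2.645751) = 2.645751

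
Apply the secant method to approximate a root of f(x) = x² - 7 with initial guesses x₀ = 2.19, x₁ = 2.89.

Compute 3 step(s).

f(x) = x² - 7
x₀ = 2.19, x₁ = 2.89

Secant formula: x_{n+1} = x_n - f(x_n)(x_n - x_{n-1})/(f(x_n) - f(x_{n-1}))

Iteration 1:
  f(2.190000) = -2.203900
  f(2.890000) = 1.352100
  x_2 = 2.890000 - 1.352100×(2.890000 - 2.190000)/(1.352100 - (-2.203900))
       = 2.623839
Iteration 2:
  f(2.890000) = 1.352100
  f(2.623839) = -0.115471
  x_3 = 2.623839 - (-0.115471)×(2.623839 - 2.890000)/(-0.115471 - 1.352100)
       = 2.644781
Iteration 3:
  f(2.623839) = -0.115471
  f(2.644781) = -0.005135
  x_4 = 2.644781 - (-0.005135)×(2.644781 - 2.623839)/(-0.005135 - (-0.115471))
       = 2.645755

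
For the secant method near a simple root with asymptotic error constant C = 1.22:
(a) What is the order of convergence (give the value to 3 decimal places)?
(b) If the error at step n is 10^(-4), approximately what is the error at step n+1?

(a) Secant method has superlinear convergence with order φ = (1+√5)/2 ≈ 1.618.
    This means |e_{n+1}| ≈ C|e_n|^1.618.

(b) With |e_n| = 10^(-4) and C = 1.22:
    |e_{n+1}| ≈ 1.22 × (10^(-4))^1.618 = 1.22 × 10^(-6.47)

(a) ≈ 1.618 (golden ratio); (b) |e_{n+1}| ≈ 4.114e-07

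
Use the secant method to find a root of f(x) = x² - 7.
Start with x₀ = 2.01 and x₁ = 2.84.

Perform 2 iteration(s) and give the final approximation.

f(x) = x² - 7
x₀ = 2.01, x₁ = 2.84

Secant formula: x_{n+1} = x_n - f(x_n)(x_n - x_{n-1})/(f(x_n) - f(x_{n-1}))

Iteration 1:
  f(2.010000) = -2.959900
  f(2.840000) = 1.065600
  x_2 = 2.840000 - 1.065600×(2.840000 - 2.010000)/(1.065600 - (-2.959900))
       = 2.620289
Iteration 2:
  f(2.840000) = 1.065600
  f(2.620289) = -0.134087
  x_3 = 2.620289 - (-0.134087)×(2.620289 - 2.840000)/(-0.134087 - 1.065600)
       = 2.644845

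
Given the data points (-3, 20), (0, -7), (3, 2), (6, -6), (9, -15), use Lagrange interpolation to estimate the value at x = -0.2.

Lagrange interpolation formula:
P(x) = Σ yᵢ × Lᵢ(x)
where Lᵢ(x) = Π_{j≠i} (x - xⱼ)/(xᵢ - xⱼ)

L_0(-0.2) = (-0.2 - 0)/(-3 - 0) × (-0.2 - 3)/(-3 - 3) × (-0.2 - 6)/(-3 - 6) × (-0.2 - 9)/(-3 - 9) = 0.018779
L_1(-0.2) = (-0.2 - (-3))/(0 - (-3)) × (-0.2 - 3)/(0 - 3) × (-0.2 - 6)/(0 - 6) × (-0.2 - 9)/(0 - 9) = 1.051602
L_2(-0.2) = (-0.2 - (-3))/(3 - (-3)) × (-0.2 - 0)/(3 - 0) × (-0.2 - 6)/(3 - 6) × (-0.2 - 9)/(3 - 9) = -0.098588
L_3(-0.2) = (-0.2 - (-3))/(6 - (-3)) × (-0.2 - 0)/(6 - 0) × (-0.2 - 3)/(6 - 3) × (-0.2 - 9)/(6 - 9) = 0.033923
L_4(-0.2) = (-0.2 - (-3))/(9 - (-3)) × (-0.2 - 0)/(9 - 0) × (-0.2 - 3)/(9 - 3) × (-0.2 - 6)/(9 - 6) = -0.005715

P(-0.2) = 20×L_0(-0.2) + (-7)×L_1(-0.2) + 2×L_2(-0.2) + (-6)×L_3(-0.2) + (-15)×L_4(-0.2)
P(-0.2) = -7.300622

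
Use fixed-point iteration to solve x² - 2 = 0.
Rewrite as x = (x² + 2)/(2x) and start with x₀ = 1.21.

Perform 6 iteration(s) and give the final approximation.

Equation: x² - 2 = 0
Fixed-point form: x = (x² + 2)/(2x)
x₀ = 1.21

x_1 = g(1.210000) = 1.431446
x_2 = g(1.431446) = 1.414317
x_3 = g(1.414317) = 1.414214
x_4 = g(1.414214) = 1.414214
x_5 = g(1.414214) = 1.414214
x_6 = g(1.414214) = 1.414214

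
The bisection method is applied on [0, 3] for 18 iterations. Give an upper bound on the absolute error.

Bisection error bound: |error| ≤ (b-a)/2^n
|error| ≤ (3 - 0)/2^18 = 3/2^18
|error| ≤ 0.0000114441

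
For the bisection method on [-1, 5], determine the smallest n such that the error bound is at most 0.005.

We need (b-a)/2^n ≤ 0.005
(5 - (-1))/2^n ≤ 0.005
6/2^n ≤ 0.005
2^n ≥ 1200
n ≥ log₂(1200) = 10.23
n ≥ 11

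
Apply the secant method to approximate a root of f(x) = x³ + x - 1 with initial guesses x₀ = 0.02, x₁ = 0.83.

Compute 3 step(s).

f(x) = x³ + x - 1
x₀ = 0.02, x₁ = 0.83

Secant formula: x_{n+1} = x_n - f(x_n)(x_n - x_{n-1})/(f(x_n) - f(x_{n-1}))

Iteration 1:
  f(0.020000) = -0.979992
  f(0.830000) = 0.401787
  x_2 = 0.830000 - 0.401787×(0.830000 - 0.020000)/(0.401787 - (-0.979992))
       = 0.594472
Iteration 2:
  f(0.830000) = 0.401787
  f(0.594472) = -0.195443
  x_3 = 0.594472 - (-0.195443)×(0.594472 - 0.830000)/(-0.195443 - 0.401787)
       = 0.671548
Iteration 3:
  f(0.594472) = -0.195443
  f(0.671548) = -0.025598
  x_4 = 0.671548 - (-0.025598)×(0.671548 - 0.594472)/(-0.025598 - (-0.195443))
       = 0.683165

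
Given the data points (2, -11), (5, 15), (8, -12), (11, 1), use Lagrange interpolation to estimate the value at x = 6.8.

Lagrange interpolation formula:
P(x) = Σ yᵢ × Lᵢ(x)
where Lᵢ(x) = Π_{j≠i} (x - xⱼ)/(xᵢ - xⱼ)

L_0(6.8) = (6.8 - 5)/(2 - 5) × (6.8 - 8)/(2 - 8) × (6.8 - 11)/(2 - 11) = -0.056000
L_1(6.8) = (6.8 - 2)/(5 - 2) × (6.8 - 8)/(5 - 8) × (6.8 - 11)/(5 - 11) = 0.448000
L_2(6.8) = (6.8 - 2)/(8 - 2) × (6.8 - 5)/(8 - 5) × (6.8 - 11)/(8 - 11) = 0.672000
L_3(6.8) = (6.8 - 2)/(11 - 2) × (6.8 - 5)/(11 - 5) × (6.8 - 8)/(11 - 8) = -0.064000

P(6.8) = (-11)×L_0(6.8) + 15×L_1(6.8) + (-12)×L_2(6.8) + 1×L_3(6.8)
P(6.8) = -0.792000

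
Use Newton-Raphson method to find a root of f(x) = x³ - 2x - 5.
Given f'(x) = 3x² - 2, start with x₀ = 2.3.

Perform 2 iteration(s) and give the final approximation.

f(x) = x³ - 2x - 5
f'(x) = 3x² - 2
x₀ = 2.3

Newton-Raphson formula: x_{n+1} = x_n - f(x_n)/f'(x_n)

Iteration 1:
  f(2.300000) = 2.567000
  f'(2.300000) = 13.870000
  x_1 = 2.300000 - 2.567000/13.870000 = 2.114924
Iteration 2:
  f(2.114924) = 0.230006
  f'(2.114924) = 11.418714
  x_2 = 2.114924 - 0.230006/11.418714 = 2.094781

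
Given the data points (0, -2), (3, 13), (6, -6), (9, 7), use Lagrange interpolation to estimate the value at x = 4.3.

Lagrange interpolation formula:
P(x) = Σ yᵢ × Lᵢ(x)
where Lᵢ(x) = Π_{j≠i} (x - xⱼ)/(xᵢ - xⱼ)

L_0(4.3) = (4.3 - 3)/(0 - 3) × (4.3 - 6)/(0 - 6) × (4.3 - 9)/(0 - 9) = -0.064117
L_1(4.3) = (4.3 - 0)/(3 - 0) × (4.3 - 6)/(3 - 6) × (4.3 - 9)/(3 - 9) = 0.636241
L_2(4.3) = (4.3 - 0)/(6 - 0) × (4.3 - 3)/(6 - 3) × (4.3 - 9)/(6 - 9) = 0.486537
L_3(4.3) = (4.3 - 0)/(9 - 0) × (4.3 - 3)/(9 - 3) × (4.3 - 6)/(9 - 6) = -0.058660

P(4.3) = (-2)×L_0(4.3) + 13×L_1(4.3) + (-6)×L_2(4.3) + 7×L_3(4.3)
P(4.3) = 5.069519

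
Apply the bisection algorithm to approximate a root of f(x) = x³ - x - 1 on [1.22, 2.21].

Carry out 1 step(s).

f(x) = x³ - x - 1
Initial interval: [1.22, 2.21]

Iteration 1:
  c_1 = (1.220000 + 2.210000)/2 = 1.715000
  f(c_1) = f(1.715000) = 2.329201
  f(a) × f(c) < 0, new interval: [1.220000, 1.715000]

After 1 iteration(s), the approximation is c_1 = 1.715000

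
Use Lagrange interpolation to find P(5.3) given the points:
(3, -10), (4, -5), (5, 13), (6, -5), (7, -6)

Lagrange interpolation formula:
P(x) = Σ yᵢ × Lᵢ(x)
where Lᵢ(x) = Π_{j≠i} (x - xⱼ)/(xᵢ - xⱼ)

L_0(5.3) = (5.3 - 4)/(3 - 4) × (5.3 - 5)/(3 - 5) × (5.3 - 6)/(3 - 6) × (5.3 - 7)/(3 - 7) = 0.019337
L_1(5.3) = (5.3 - 3)/(4 - 3) × (5.3 - 5)/(4 - 5) × (5.3 - 6)/(4 - 6) × (5.3 - 7)/(4 - 7) = -0.136850
L_2(5.3) = (5.3 - 3)/(5 - 3) × (5.3 - 4)/(5 - 4) × (5.3 - 6)/(5 - 6) × (5.3 - 7)/(5 - 7) = 0.889525
L_3(5.3) = (5.3 - 3)/(6 - 3) × (5.3 - 4)/(6 - 4) × (5.3 - 5)/(6 - 5) × (5.3 - 7)/(6 - 7) = 0.254150
L_4(5.3) = (5.3 - 3)/(7 - 3) × (5.3 - 4)/(7 - 4) × (5.3 - 5)/(7 - 5) × (5.3 - 6)/(7 - 6) = -0.026162

P(5.3) = (-10)×L_0(5.3) + (-5)×L_1(5.3) + 13×L_2(5.3) + (-5)×L_3(5.3) + (-6)×L_4(5.3)
P(5.3) = 10.940925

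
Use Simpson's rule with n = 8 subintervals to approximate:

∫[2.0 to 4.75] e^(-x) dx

f(x) = e^(-x)
a = 2.0, b = 4.75, n = 8
h = (b - a)/n = 0.343750

Simpson's rule: (h/3)[f(x₀) + 4f(x₁) + 2f(x₂) + ... + f(xₙ)]

x_0 = 2.0000, f(x_0) = 0.135335, coefficient = 1
x_1 = 2.3438, f(x_1) = 0.095967, coefficient = 4
x_2 = 2.6875, f(x_2) = 0.068051, coefficient = 2
x_3 = 3.0312, f(x_3) = 0.048255, coefficient = 4
x_4 = 3.3750, f(x_4) = 0.034218, coefficient = 2
x_5 = 3.7188, f(x_5) = 0.024264, coefficient = 4
x_6 = 4.0625, f(x_6) = 0.017206, coefficient = 2
x_7 = 4.4062, f(x_7) = 0.012201, coefficient = 4
x_8 = 4.7500, f(x_8) = 0.008652, coefficient = 1

I ≈ (0.343750/3) × 1.105687 = 0.126693
Exact value: 0.126684
Error: 0.000010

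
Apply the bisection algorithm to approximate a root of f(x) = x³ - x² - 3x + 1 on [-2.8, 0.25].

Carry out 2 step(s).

f(x) = x³ - x² - 3x + 1
Initial interval: [-2.8, 0.25]

Iteration 1:
  c_1 = (-2.800000 + 0.250000)/2 = -1.275000
  f(c_1) = f(-1.275000) = 1.126703
  f(a) × f(c) < 0, new interval: [-2.800000, -1.275000]
Iteration 2:
  c_2 = (-2.800000 + (-1.275000))/2 = -2.037500
  f(c_2) = f(-2.037500) = -5.497396
  f(a) × f(c) ≥ 0, new interval: [-2.037500, -1.275000]

After 2 iteration(s), the approximation is c_2 = -2.037500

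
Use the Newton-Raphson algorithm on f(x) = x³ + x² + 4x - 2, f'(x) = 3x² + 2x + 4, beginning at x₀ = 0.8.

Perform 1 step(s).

f(x) = x³ + x² + 4x - 2
f'(x) = 3x² + 2x + 4
x₀ = 0.8

Newton-Raphson formula: x_{n+1} = x_n - f(x_n)/f'(x_n)

Iteration 1:
  f(0.800000) = 2.352000
  f'(0.800000) = 7.520000
  x_1 = 0.800000 - 2.352000/7.520000 = 0.487234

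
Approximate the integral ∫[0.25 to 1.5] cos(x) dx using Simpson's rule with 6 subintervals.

f(x) = cos(x)
a = 0.25, b = 1.5, n = 6
h = (b - a)/n = 0.208333

Simpson's rule: (h/3)[f(x₀) + 4f(x₁) + 2f(x₂) + ... + f(xₙ)]

x_0 = 0.2500, f(x_0) = 0.968912, coefficient = 1
x_1 = 0.4583, f(x_1) = 0.896791, coefficient = 4
x_2 = 0.6667, f(x_2) = 0.785887, coefficient = 2
x_3 = 0.8750, f(x_3) = 0.640997, coefficient = 4
x_4 = 1.0833, f(x_4) = 0.468386, coefficient = 2
x_5 = 1.2917, f(x_5) = 0.275519, coefficient = 4
x_6 = 1.5000, f(x_6) = 0.070737, coefficient = 1

I ≈ (0.208333/3) × 10.801424 = 0.750099
Exact value: 0.750091
Error: 0.000008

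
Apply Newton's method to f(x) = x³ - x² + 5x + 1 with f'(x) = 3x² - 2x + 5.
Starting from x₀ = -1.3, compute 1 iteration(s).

f(x) = x³ - x² + 5x + 1
f'(x) = 3x² - 2x + 5
x₀ = -1.3

Newton-Raphson formula: x_{n+1} = x_n - f(x_n)/f'(x_n)

Iteration 1:
  f(-1.300000) = -9.387000
  f'(-1.300000) = 12.670000
  x_1 = -1.300000 - (-9.387000)/12.670000 = -0.559116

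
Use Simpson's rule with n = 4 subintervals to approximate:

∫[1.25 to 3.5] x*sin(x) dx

f(x) = x*sin(x)
a = 1.25, b = 3.5, n = 4
h = (b - a)/n = 0.562500

Simpson's rule: (h/3)[f(x₀) + 4f(x₁) + 2f(x₂) + ... + f(xₙ)]

x_0 = 1.2500, f(x_0) = 1.186231, coefficient = 1
x_1 = 1.8125, f(x_1) = 1.759814, coefficient = 4
x_2 = 2.3750, f(x_2) = 1.647502, coefficient = 2
x_3 = 2.9375, f(x_3) = 0.595369, coefficient = 4
x_4 = 3.5000, f(x_4) = -1.227741, coefficient = 1

I ≈ (0.562500/3) × 12.674223 = 2.376417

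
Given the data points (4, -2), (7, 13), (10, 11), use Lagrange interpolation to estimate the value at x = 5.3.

Lagrange interpolation formula:
P(x) = Σ yᵢ × Lᵢ(x)
where Lᵢ(x) = Π_{j≠i} (x - xⱼ)/(xᵢ - xⱼ)

L_0(5.3) = (5.3 - 7)/(4 - 7) × (5.3 - 10)/(4 - 10) = 0.443889
L_1(5.3) = (5.3 - 4)/(7 - 4) × (5.3 - 10)/(7 - 10) = 0.678889
L_2(5.3) = (5.3 - 4)/(10 - 4) × (5.3 - 7)/(10 - 7) = -0.122778

P(5.3) = (-2)×L_0(5.3) + 13×L_1(5.3) + 11×L_2(5.3)
P(5.3) = 6.587222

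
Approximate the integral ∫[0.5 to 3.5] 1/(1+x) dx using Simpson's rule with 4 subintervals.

f(x) = 1/(1+x)
a = 0.5, b = 3.5, n = 4
h = (b - a)/n = 0.750000

Simpson's rule: (h/3)[f(x₀) + 4f(x₁) + 2f(x₂) + ... + f(xₙ)]

x_0 = 0.5000, f(x_0) = 0.666667, coefficient = 1
x_1 = 1.2500, f(x_1) = 0.444444, coefficient = 4
x_2 = 2.0000, f(x_2) = 0.333333, coefficient = 2
x_3 = 2.7500, f(x_3) = 0.266667, coefficient = 4
x_4 = 3.5000, f(x_4) = 0.222222, coefficient = 1

I ≈ (0.750000/3) × 4.400000 = 1.100000
Exact value: 1.098612
Error: 0.001388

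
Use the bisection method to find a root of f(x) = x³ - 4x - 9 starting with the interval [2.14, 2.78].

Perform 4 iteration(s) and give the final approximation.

f(x) = x³ - 4x - 9
Initial interval: [2.14, 2.78]

Iteration 1:
  c_1 = (2.140000 + 2.780000)/2 = 2.460000
  f(c_1) = f(2.460000) = -3.953064
  f(a) × f(c) ≥ 0, new interval: [2.460000, 2.780000]
Iteration 2:
  c_2 = (2.460000 + 2.780000)/2 = 2.620000
  f(c_2) = f(2.620000) = -1.495272
  f(a) × f(c) ≥ 0, new interval: [2.620000, 2.780000]
Iteration 3:
  c_3 = (2.620000 + 2.780000)/2 = 2.700000
  f(c_3) = f(2.700000) = -0.117000
  f(a) × f(c) ≥ 0, new interval: [2.700000, 2.780000]
Iteration 4:
  c_4 = (2.700000 + 2.780000)/2 = 2.740000
  f(c_4) = f(2.740000) = 0.610824
  f(a) × f(c) < 0, new interval: [2.700000, 2.740000]

After 4 iteration(s), the approximation is c_4 = 2.740000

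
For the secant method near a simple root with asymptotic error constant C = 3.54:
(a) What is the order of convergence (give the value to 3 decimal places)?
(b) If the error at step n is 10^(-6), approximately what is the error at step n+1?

(a) Secant method has superlinear convergence with order φ = (1+√5)/2 ≈ 1.618.
    This means |e_{n+1}| ≈ C|e_n|^1.618.

(b) With |e_n| = 10^(-6) and C = 3.54:
    |e_{n+1}| ≈ 3.54 × (10^(-6))^1.618 = 3.54 × 10^(-9.71)

(a) ≈ 1.618 (golden ratio); (b) |e_{n+1}| ≈ 6.931e-10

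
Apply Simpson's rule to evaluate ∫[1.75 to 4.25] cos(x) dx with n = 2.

f(x) = cos(x)
a = 1.75, b = 4.25, n = 2
h = (b - a)/n = 1.250000

Simpson's rule: (h/3)[f(x₀) + 4f(x₁) + 2f(x₂) + ... + f(xₙ)]

x_0 = 1.7500, f(x_0) = -0.178246, coefficient = 1
x_1 = 3.0000, f(x_1) = -0.989992, coefficient = 4
x_2 = 4.2500, f(x_2) = -0.446087, coefficient = 1

I ≈ (1.250000/3) × -4.584304 = -1.910126
Exact value: -1.878975
Error: 0.031151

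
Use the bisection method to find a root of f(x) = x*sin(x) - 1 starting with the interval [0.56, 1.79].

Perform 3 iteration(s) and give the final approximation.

f(x) = x*sin(x) - 1
Initial interval: [0.56, 1.79]

Iteration 1:
  c_1 = (0.560000 + 1.790000)/2 = 1.175000
  f(c_1) = f(1.175000) = 0.084161
  f(a) × f(c) < 0, new interval: [0.560000, 1.175000]
Iteration 2:
  c_2 = (0.560000 + 1.175000)/2 = 0.867500
  f(c_2) = f(0.867500) = -0.338345
  f(a) × f(c) ≥ 0, new interval: [0.867500, 1.175000]
Iteration 3:
  c_3 = (0.867500 + 1.175000)/2 = 1.021250
  f(c_3) = f(1.021250) = -0.129117
  f(a) × f(c) ≥ 0, new interval: [1.021250, 1.175000]

After 3 iteration(s), the approximation is c_3 = 1.021250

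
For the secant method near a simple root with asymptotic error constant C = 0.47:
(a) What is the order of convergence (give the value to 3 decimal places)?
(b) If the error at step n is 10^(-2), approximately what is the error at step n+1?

(a) Secant method has superlinear convergence with order φ = (1+√5)/2 ≈ 1.618.
    This means |e_{n+1}| ≈ C|e_n|^1.618.

(b) With |e_n| = 10^(-2) and C = 0.47:
    |e_{n+1}| ≈ 0.47 × (10^(-2))^1.618 = 0.47 × 10^(-3.24)

(a) ≈ 1.618 (golden ratio); (b) |e_{n+1}| ≈ 2.729e-04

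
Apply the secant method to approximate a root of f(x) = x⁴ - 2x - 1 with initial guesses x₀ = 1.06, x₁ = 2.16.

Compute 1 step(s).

f(x) = x⁴ - 2x - 1
x₀ = 1.06, x₁ = 2.16

Secant formula: x_{n+1} = x_n - f(x_n)(x_n - x_{n-1})/(f(x_n) - f(x_{n-1}))

Iteration 1:
  f(1.060000) = -1.857523
  f(2.160000) = 16.447823
  x_2 = 2.160000 - 16.447823×(2.160000 - 1.060000)/(16.447823 - (-1.857523))
       = 1.171622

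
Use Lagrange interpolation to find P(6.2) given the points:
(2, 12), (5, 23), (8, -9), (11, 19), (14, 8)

Lagrange interpolation formula:
P(x) = Σ yᵢ × Lᵢ(x)
where Lᵢ(x) = Π_{j≠i} (x - xⱼ)/(xᵢ - xⱼ)

L_0(6.2) = (6.2 - 5)/(2 - 5) × (6.2 - 8)/(2 - 8) × (6.2 - 11)/(2 - 11) × (6.2 - 14)/(2 - 14) = -0.041600
L_1(6.2) = (6.2 - 2)/(5 - 2) × (6.2 - 8)/(5 - 8) × (6.2 - 11)/(5 - 11) × (6.2 - 14)/(5 - 14) = 0.582400
L_2(6.2) = (6.2 - 2)/(8 - 2) × (6.2 - 5)/(8 - 5) × (6.2 - 11)/(8 - 11) × (6.2 - 14)/(8 - 14) = 0.582400
L_3(6.2) = (6.2 - 2)/(11 - 2) × (6.2 - 5)/(11 - 5) × (6.2 - 8)/(11 - 8) × (6.2 - 14)/(11 - 14) = -0.145600
L_4(6.2) = (6.2 - 2)/(14 - 2) × (6.2 - 5)/(14 - 5) × (6.2 - 8)/(14 - 8) × (6.2 - 11)/(14 - 11) = 0.022400

P(6.2) = 12×L_0(6.2) + 23×L_1(6.2) + (-9)×L_2(6.2) + 19×L_3(6.2) + 8×L_4(6.2)
P(6.2) = 5.067200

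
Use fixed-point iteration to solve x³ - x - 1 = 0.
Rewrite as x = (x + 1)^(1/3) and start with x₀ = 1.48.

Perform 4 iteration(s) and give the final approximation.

Equation: x³ - x - 1 = 0
Fixed-point form: x = (x + 1)^(1/3)
x₀ = 1.48

x_1 = g(1.480000) = 1.353580
x_2 = g(1.353580) = 1.330178
x_3 = g(1.330178) = 1.325754
x_4 = g(1.325754) = 1.324915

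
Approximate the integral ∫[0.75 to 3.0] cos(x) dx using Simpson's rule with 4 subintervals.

f(x) = cos(x)
a = 0.75, b = 3.0, n = 4
h = (b - a)/n = 0.562500

Simpson's rule: (h/3)[f(x₀) + 4f(x₁) + 2f(x₂) + ... + f(xₙ)]

x_0 = 0.7500, f(x_0) = 0.731689, coefficient = 1
x_1 = 1.3125, f(x_1) = 0.255434, coefficient = 4
x_2 = 1.8750, f(x_2) = -0.299534, coefficient = 2
x_3 = 2.4375, f(x_3) = -0.762199, coefficient = 4
x_4 = 3.0000, f(x_4) = -0.989992, coefficient = 1

I ≈ (0.562500/3) × -2.884432 = -0.540831
Exact value: -0.540519
Error: 0.000312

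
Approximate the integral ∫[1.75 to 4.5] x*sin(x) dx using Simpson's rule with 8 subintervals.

f(x) = x*sin(x)
a = 1.75, b = 4.5, n = 8
h = (b - a)/n = 0.343750

Simpson's rule: (h/3)[f(x₀) + 4f(x₁) + 2f(x₂) + ... + f(xₙ)]

x_0 = 1.7500, f(x_0) = 1.721975, coefficient = 1
x_1 = 2.0938, f(x_1) = 1.813916, coefficient = 4
x_2 = 2.4375, f(x_2) = 1.577897, coefficient = 2
x_3 = 2.7812, f(x_3) = 0.980655, coefficient = 4
x_4 = 3.1250, f(x_4) = 0.051850, coefficient = 2
x_5 = 3.4688, f(x_5) = -1.114691, coefficient = 4
x_6 = 3.8125, f(x_6) = -2.370220, coefficient = 2
x_7 = 4.1562, f(x_7) = -3.529902, coefficient = 4
x_8 = 4.5000, f(x_8) = -4.398886, coefficient = 1

I ≈ (0.343750/3) × -11.557947 = -1.324348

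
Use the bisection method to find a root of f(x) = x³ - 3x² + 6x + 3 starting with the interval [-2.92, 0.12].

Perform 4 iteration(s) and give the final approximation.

f(x) = x³ - 3x² + 6x + 3
Initial interval: [-2.92, 0.12]

Iteration 1:
  c_1 = (-2.920000 + 0.120000)/2 = -1.400000
  f(c_1) = f(-1.400000) = -14.024000
  f(a) × f(c) ≥ 0, new interval: [-1.400000, 0.120000]
Iteration 2:
  c_2 = (-1.400000 + 0.120000)/2 = -0.640000
  f(c_2) = f(-0.640000) = -2.330944
  f(a) × f(c) ≥ 0, new interval: [-0.640000, 0.120000]
Iteration 3:
  c_3 = (-0.640000 + 0.120000)/2 = -0.260000
  f(c_3) = f(-0.260000) = 1.219624
  f(a) × f(c) < 0, new interval: [-0.640000, -0.260000]
Iteration 4:
  c_4 = (-0.640000 + (-0.260000))/2 = -0.450000
  f(c_4) = f(-0.450000) = -0.398625
  f(a) × f(c) ≥ 0, new interval: [-0.450000, -0.260000]

After 4 iteration(s), the approximation is c_4 = -0.450000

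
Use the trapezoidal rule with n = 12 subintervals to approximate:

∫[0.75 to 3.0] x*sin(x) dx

f(x) = x*sin(x)
a = 0.75, b = 3.0, n = 12
h = (b - a)/n = 0.187500

Trapezoidal rule: (h/2)[f(x₀) + 2f(x₁) + 2f(x₂) + ... + f(xₙ)]

x_0 = 0.7500, f(x_0) = 0.511229, coefficient = 1
x_1 = 0.9375, f(x_1) = 0.755701, coefficient = 2
x_2 = 1.1250, f(x_2) = 1.015051, coefficient = 2
x_3 = 1.3125, f(x_3) = 1.268960, coefficient = 2
x_4 = 1.5000, f(x_4) = 1.496242, coefficient = 2
x_5 = 1.6875, f(x_5) = 1.676021, coefficient = 2
x_6 = 1.8750, f(x_6) = 1.788911, coefficient = 2
x_7 = 2.0625, f(x_7) = 1.818155, coefficient = 2
x_8 = 2.2500, f(x_8) = 1.750665, coefficient = 2
x_9 = 2.4375, f(x_9) = 1.577897, coefficient = 2
x_10 = 2.6250, f(x_10) = 1.296541, coefficient = 2
x_11 = 2.8125, f(x_11) = 0.908956, coefficient = 2
x_12 = 3.0000, f(x_12) = 0.423360, coefficient = 1

I ≈ (0.187500/2) × 31.640791 = 2.966324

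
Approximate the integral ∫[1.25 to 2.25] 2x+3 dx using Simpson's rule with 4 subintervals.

f(x) = 2x+3
a = 1.25, b = 2.25, n = 4
h = (b - a)/n = 0.250000

Simpson's rule: (h/3)[f(x₀) + 4f(x₁) + 2f(x₂) + ... + f(xₙ)]

x_0 = 1.2500, f(x_0) = 5.500000, coefficient = 1
x_1 = 1.5000, f(x_1) = 6.000000, coefficient = 4
x_2 = 1.7500, f(x_2) = 6.500000, coefficient = 2
x_3 = 2.0000, f(x_3) = 7.000000, coefficient = 4
x_4 = 2.2500, f(x_4) = 7.500000, coefficient = 1

I ≈ (0.250000/3) × 78.000000 = 6.500000
Exact value: 6.500000
Error: 0.000000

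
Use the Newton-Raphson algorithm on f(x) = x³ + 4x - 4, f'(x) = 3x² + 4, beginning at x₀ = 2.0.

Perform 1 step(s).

f(x) = x³ + 4x - 4
f'(x) = 3x² + 4
x₀ = 2.0

Newton-Raphson formula: x_{n+1} = x_n - f(x_n)/f'(x_n)

Iteration 1:
  f(2.000000) = 12.000000
  f'(2.000000) = 16.000000
  x_1 = 2.000000 - 12.000000/16.000000 = 1.250000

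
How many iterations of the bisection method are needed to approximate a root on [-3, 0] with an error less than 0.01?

We need (b-a)/2^n ≤ 0.01
(0 - (-3))/2^n ≤ 0.01
3/2^n ≤ 0.01
2^n ≥ 300
n ≥ log₂(300) = 8.23
n ≥ 9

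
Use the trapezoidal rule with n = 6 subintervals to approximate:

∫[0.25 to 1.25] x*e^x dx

f(x) = x*e^x
a = 0.25, b = 1.25, n = 6
h = (b - a)/n = 0.166667

Trapezoidal rule: (h/2)[f(x₀) + 2f(x₁) + 2f(x₂) + ... + f(xₙ)]

x_0 = 0.2500, f(x_0) = 0.321006, coefficient = 1
x_1 = 0.4167, f(x_1) = 0.632040, coefficient = 2
x_2 = 0.5833, f(x_2) = 1.045334, coefficient = 2
x_3 = 0.7500, f(x_3) = 1.587750, coefficient = 2
x_4 = 0.9167, f(x_4) = 2.292528, coefficient = 2
x_5 = 1.0833, f(x_5) = 3.200721, coefficient = 2
x_6 = 1.2500, f(x_6) = 4.362929, coefficient = 1

I ≈ (0.166667/2) × 22.200683 = 1.850057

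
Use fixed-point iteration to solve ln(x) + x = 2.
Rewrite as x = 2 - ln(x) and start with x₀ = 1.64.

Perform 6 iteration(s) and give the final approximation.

Equation: ln(x) + x = 2
Fixed-point form: x = 2 - ln(x)
x₀ = 1.64

x_1 = g(1.640000) = 1.505304
x_2 = g(1.505304) = 1.591005
x_3 = g(1.591005) = 1.535634
x_4 = g(1.535634) = 1.571057
x_5 = g(1.571057) = 1.548252
x_6 = g(1.548252) = 1.562874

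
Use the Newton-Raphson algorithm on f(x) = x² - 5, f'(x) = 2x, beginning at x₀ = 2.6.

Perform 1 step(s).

f(x) = x² - 5
f'(x) = 2x
x₀ = 2.6

Newton-Raphson formula: x_{n+1} = x_n - f(x_n)/f'(x_n)

Iteration 1:
  f(2.600000) = 1.760000
  f'(2.600000) = 5.200000
  x_1 = 2.600000 - 1.760000/5.200000 = 2.261538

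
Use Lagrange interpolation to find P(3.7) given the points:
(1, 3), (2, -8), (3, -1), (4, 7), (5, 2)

Lagrange interpolation formula:
P(x) = Σ yᵢ × Lᵢ(x)
where Lᵢ(x) = Π_{j≠i} (x - xⱼ)/(xᵢ - xⱼ)

L_0(3.7) = (3.7 - 2)/(1 - 2) × (3.7 - 3)/(1 - 3) × (3.7 - 4)/(1 - 4) × (3.7 - 5)/(1 - 5) = 0.019337
L_1(3.7) = (3.7 - 1)/(2 - 1) × (3.7 - 3)/(2 - 3) × (3.7 - 4)/(2 - 4) × (3.7 - 5)/(2 - 5) = -0.122850
L_2(3.7) = (3.7 - 1)/(3 - 1) × (3.7 - 2)/(3 - 2) × (3.7 - 4)/(3 - 4) × (3.7 - 5)/(3 - 5) = 0.447525
L_3(3.7) = (3.7 - 1)/(4 - 1) × (3.7 - 2)/(4 - 2) × (3.7 - 3)/(4 - 3) × (3.7 - 5)/(4 - 5) = 0.696150
L_4(3.7) = (3.7 - 1)/(5 - 1) × (3.7 - 2)/(5 - 2) × (3.7 - 3)/(5 - 3) × (3.7 - 4)/(5 - 4) = -0.040162

P(3.7) = 3×L_0(3.7) + (-8)×L_1(3.7) + (-1)×L_2(3.7) + 7×L_3(3.7) + 2×L_4(3.7)
P(3.7) = 5.386013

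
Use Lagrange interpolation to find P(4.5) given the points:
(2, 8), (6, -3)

Lagrange interpolation formula:
P(x) = Σ yᵢ × Lᵢ(x)
where Lᵢ(x) = Π_{j≠i} (x - xⱼ)/(xᵢ - xⱼ)

L_0(4.5) = (4.5 - 6)/(2 - 6) = 0.375000
L_1(4.5) = (4.5 - 2)/(6 - 2) = 0.625000

P(4.5) = 8×L_0(4.5) + (-3)×L_1(4.5)
P(4.5) = 1.125000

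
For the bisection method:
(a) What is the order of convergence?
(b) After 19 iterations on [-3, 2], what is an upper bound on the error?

(a) Bisection has linear (order 1) convergence; the error is halved each step.

(b) Error bound = (b-a)/2^n = (2 - (-3))/2^{19}
    = 5/2^{19}

(a) 1 (linear); (b) error ≤ 9.54e-06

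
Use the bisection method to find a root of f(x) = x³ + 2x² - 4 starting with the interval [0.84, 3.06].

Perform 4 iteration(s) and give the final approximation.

f(x) = x³ + 2x² - 4
Initial interval: [0.84, 3.06]

Iteration 1:
  c_1 = (0.840000 + 3.060000)/2 = 1.950000
  f(c_1) = f(1.950000) = 11.019875
  f(a) × f(c) < 0, new interval: [0.840000, 1.950000]
Iteration 2:
  c_2 = (0.840000 + 1.950000)/2 = 1.395000
  f(c_2) = f(1.395000) = 2.606755
  f(a) × f(c) < 0, new interval: [0.840000, 1.395000]
Iteration 3:
  c_3 = (0.840000 + 1.395000)/2 = 1.117500
  f(c_3) = f(1.117500) = -0.106847
  f(a) × f(c) ≥ 0, new interval: [1.117500, 1.395000]
Iteration 4:
  c_4 = (1.117500 + 1.395000)/2 = 1.256250
  f(c_4) = f(1.256250) = 1.138897
  f(a) × f(c) < 0, new interval: [1.117500, 1.256250]

After 4 iteration(s), the approximation is c_4 = 1.256250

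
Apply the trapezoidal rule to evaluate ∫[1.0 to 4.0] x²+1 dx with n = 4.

f(x) = x²+1
a = 1.0, b = 4.0, n = 4
h = (b - a)/n = 0.750000

Trapezoidal rule: (h/2)[f(x₀) + 2f(x₁) + 2f(x₂) + ... + f(xₙ)]

x_0 = 1.0000, f(x_0) = 2.000000, coefficient = 1
x_1 = 1.7500, f(x_1) = 4.062500, coefficient = 2
x_2 = 2.5000, f(x_2) = 7.250000, coefficient = 2
x_3 = 3.2500, f(x_3) = 11.562500, coefficient = 2
x_4 = 4.0000, f(x_4) = 17.000000, coefficient = 1

I ≈ (0.750000/2) × 64.750000 = 24.281250
Exact value: 24.000000
Error: 0.281250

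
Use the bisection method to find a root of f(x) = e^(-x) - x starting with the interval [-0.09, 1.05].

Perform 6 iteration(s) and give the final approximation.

f(x) = e^(-x) - x
Initial interval: [-0.09, 1.05]

Iteration 1:
  c_1 = (-0.090000 + 1.050000)/2 = 0.480000
  f(c_1) = f(0.480000) = 0.138783
  f(a) × f(c) ≥ 0, new interval: [0.480000, 1.050000]
Iteration 2:
  c_2 = (0.480000 + 1.050000)/2 = 0.765000
  f(c_2) = f(0.765000) = -0.299666
  f(a) × f(c) < 0, new interval: [0.480000, 0.765000]
Iteration 3:
  c_3 = (0.480000 + 0.765000)/2 = 0.622500
  f(c_3) = f(0.622500) = -0.085899
  f(a) × f(c) < 0, new interval: [0.480000, 0.622500]
Iteration 4:
  c_4 = (0.480000 + 0.622500)/2 = 0.551250
  f(c_4) = f(0.551250) = 0.024979
  f(a) × f(c) ≥ 0, new interval: [0.551250, 0.622500]
Iteration 5:
  c_5 = (0.551250 + 0.622500)/2 = 0.586875
  f(c_5) = f(0.586875) = -0.030813
  f(a) × f(c) < 0, new interval: [0.551250, 0.586875]
Iteration 6:
  c_6 = (0.551250 + 0.586875)/2 = 0.569063
  f(c_6) = f(0.569063) = -0.003007
  f(a) × f(c) < 0, new interval: [0.551250, 0.569063]

After 6 iteration(s), the approximation is c_6 = 0.569063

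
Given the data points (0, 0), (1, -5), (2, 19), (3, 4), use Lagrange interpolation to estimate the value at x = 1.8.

Lagrange interpolation formula:
P(x) = Σ yᵢ × Lᵢ(x)
where Lᵢ(x) = Π_{j≠i} (x - xⱼ)/(xᵢ - xⱼ)

L_0(1.8) = (1.8 - 1)/(0 - 1) × (1.8 - 2)/(0 - 2) × (1.8 - 3)/(0 - 3) = -0.032000
L_1(1.8) = (1.8 - 0)/(1 - 0) × (1.8 - 2)/(1 - 2) × (1.8 - 3)/(1 - 3) = 0.216000
L_2(1.8) = (1.8 - 0)/(2 - 0) × (1.8 - 1)/(2 - 1) × (1.8 - 3)/(2 - 3) = 0.864000
L_3(1.8) = (1.8 - 0)/(3 - 0) × (1.8 - 1)/(3 - 1) × (1.8 - 2)/(3 - 2) = -0.048000

P(1.8) = 0×L_0(1.8) + (-5)×L_1(1.8) + 19×L_2(1.8) + 4×L_3(1.8)
P(1.8) = 15.144000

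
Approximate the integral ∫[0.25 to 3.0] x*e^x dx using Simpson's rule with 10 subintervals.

f(x) = x*e^x
a = 0.25, b = 3.0, n = 10
h = (b - a)/n = 0.275000

Simpson's rule: (h/3)[f(x₀) + 4f(x₁) + 2f(x₂) + ... + f(xₙ)]

x_0 = 0.2500, f(x_0) = 0.321006, coefficient = 1
x_1 = 0.5250, f(x_1) = 0.887491, coefficient = 4
x_2 = 0.8000, f(x_2) = 1.780433, coefficient = 2
x_3 = 1.0750, f(x_3) = 3.149742, coefficient = 4
x_4 = 1.3500, f(x_4) = 5.207524, coefficient = 2
x_5 = 1.6250, f(x_5) = 8.252431, coefficient = 4
x_6 = 1.9000, f(x_6) = 12.703199, coefficient = 2
x_7 = 2.1750, f(x_7) = 19.144753, coefficient = 4
x_8 = 2.4500, f(x_8) = 28.391449, coefficient = 2
x_9 = 2.7250, f(x_9) = 41.573728, coefficient = 4
x_10 = 3.0000, f(x_10) = 60.256611, coefficient = 1

I ≈ (0.275000/3) × 448.775409 = 41.137746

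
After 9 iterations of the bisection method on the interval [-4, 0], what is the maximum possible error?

Bisection error bound: |error| ≤ (b-a)/2^n
|error| ≤ (0 - (-4))/2^9 = 4/2^9
|error| ≤ 0.0078125000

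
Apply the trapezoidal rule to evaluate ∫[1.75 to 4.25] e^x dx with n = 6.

f(x) = e^x
a = 1.75, b = 4.25, n = 6
h = (b - a)/n = 0.416667

Trapezoidal rule: (h/2)[f(x₀) + 2f(x₁) + 2f(x₂) + ... + f(xₙ)]

x_0 = 1.7500, f(x_0) = 5.754603, coefficient = 1
x_1 = 2.1667, f(x_1) = 8.729138, coefficient = 2
x_2 = 2.5833, f(x_2) = 13.241202, coefficient = 2
x_3 = 3.0000, f(x_3) = 20.085537, coefficient = 2
x_4 = 3.4167, f(x_4) = 30.467687, coefficient = 2
x_5 = 3.8333, f(x_5) = 46.216336, coefficient = 2
x_6 = 4.2500, f(x_6) = 70.105412, coefficient = 1

I ≈ (0.416667/2) × 313.339815 = 65.279128
Exact value: 64.350810
Error: 0.928319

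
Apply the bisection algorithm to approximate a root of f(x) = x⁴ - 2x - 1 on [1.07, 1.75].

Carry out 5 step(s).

f(x) = x⁴ - 2x - 1
Initial interval: [1.07, 1.75]

Iteration 1:
  c_1 = (1.070000 + 1.750000)/2 = 1.410000
  f(c_1) = f(1.410000) = 0.132542
  f(a) × f(c) < 0, new interval: [1.070000, 1.410000]
Iteration 2:
  c_2 = (1.070000 + 1.410000)/2 = 1.240000
  f(c_2) = f(1.240000) = -1.115786
  f(a) × f(c) ≥ 0, new interval: [1.240000, 1.410000]
Iteration 3:
  c_3 = (1.240000 + 1.410000)/2 = 1.325000
  f(c_3) = f(1.325000) = -0.567781
  f(a) × f(c) ≥ 0, new interval: [1.325000, 1.410000]
Iteration 4:
  c_4 = (1.325000 + 1.410000)/2 = 1.367500
  f(c_4) = f(1.367500) = -0.237890
  f(a) × f(c) ≥ 0, new interval: [1.367500, 1.410000]
Iteration 5:
  c_5 = (1.367500 + 1.410000)/2 = 1.388750
  f(c_5) = f(1.388750) = -0.057900
  f(a) × f(c) ≥ 0, new interval: [1.388750, 1.410000]

After 5 iteration(s), the approximation is c_5 = 1.388750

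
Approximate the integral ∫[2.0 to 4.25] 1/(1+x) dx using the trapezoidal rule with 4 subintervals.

f(x) = 1/(1+x)
a = 2.0, b = 4.25, n = 4
h = (b - a)/n = 0.562500

Trapezoidal rule: (h/2)[f(x₀) + 2f(x₁) + 2f(x₂) + ... + f(xₙ)]

x_0 = 2.0000, f(x_0) = 0.333333, coefficient = 1
x_1 = 2.5625, f(x_1) = 0.280702, coefficient = 2
x_2 = 3.1250, f(x_2) = 0.242424, coefficient = 2
x_3 = 3.6875, f(x_3) = 0.213333, coefficient = 2
x_4 = 4.2500, f(x_4) = 0.190476, coefficient = 1

I ≈ (0.562500/2) × 1.996728 = 0.561580
Exact value: 0.559616
Error: 0.001964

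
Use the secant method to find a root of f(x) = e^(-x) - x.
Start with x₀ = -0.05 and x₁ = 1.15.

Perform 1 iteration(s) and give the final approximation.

f(x) = e^(-x) - x
x₀ = -0.05, x₁ = 1.15

Secant formula: x_{n+1} = x_n - f(x_n)(x_n - x_{n-1})/(f(x_n) - f(x_{n-1}))

Iteration 1:
  f(-0.050000) = 1.101271
  f(1.150000) = -0.833363
  x_2 = 1.150000 - (-0.833363)×(1.150000 - (-0.050000))/(-0.833363 - 1.101271)
       = 0.633088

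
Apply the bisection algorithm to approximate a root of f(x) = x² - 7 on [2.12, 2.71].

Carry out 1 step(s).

f(x) = x² - 7
Initial interval: [2.12, 2.71]

Iteration 1:
  c_1 = (2.120000 + 2.710000)/2 = 2.415000
  f(c_1) = f(2.415000) = -1.167775
  f(a) × f(c) ≥ 0, new interval: [2.415000, 2.710000]

After 1 iteration(s), the approximation is c_1 = 2.415000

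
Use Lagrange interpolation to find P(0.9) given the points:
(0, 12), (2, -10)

Lagrange interpolation formula:
P(x) = Σ yᵢ × Lᵢ(x)
where Lᵢ(x) = Π_{j≠i} (x - xⱼ)/(xᵢ - xⱼ)

L_0(0.9) = (0.9 - 2)/(0 - 2) = 0.550000
L_1(0.9) = (0.9 - 0)/(2 - 0) = 0.450000

P(0.9) = 12×L_0(0.9) + (-10)×L_1(0.9)
P(0.9) = 2.100000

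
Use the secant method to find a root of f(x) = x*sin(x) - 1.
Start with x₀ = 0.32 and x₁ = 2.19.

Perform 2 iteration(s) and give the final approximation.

f(x) = x*sin(x) - 1
x₀ = 0.32, x₁ = 2.19

Secant formula: x_{n+1} = x_n - f(x_n)(x_n - x_{n-1})/(f(x_n) - f(x_{n-1}))

Iteration 1:
  f(0.320000) = -0.899339
  f(2.190000) = 0.783407
  x_2 = 2.190000 - 0.783407×(2.190000 - 0.320000)/(0.783407 - (-0.899339))
       = 1.319416
Iteration 2:
  f(2.190000) = 0.783407
  f(1.319416) = 0.277947
  x_3 = 1.319416 - 0.277947×(1.319416 - 2.190000)/(0.277947 - 0.783407)
       = 0.840691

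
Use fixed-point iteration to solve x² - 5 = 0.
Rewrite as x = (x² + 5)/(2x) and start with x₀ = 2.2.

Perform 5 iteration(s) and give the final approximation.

Equation: x² - 5 = 0
Fixed-point form: x = (x² + 5)/(2x)
x₀ = 2.2

x_1 = g(2.200000) = 2.236364
x_2 = g(2.236364) = 2.236068
x_3 = g(2.236068) = 2.236068
x_4 = g(2.236068) = 2.236068
x_5 = g(2.236068) = 2.236068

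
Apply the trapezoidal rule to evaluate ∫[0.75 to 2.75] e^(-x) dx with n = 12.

f(x) = e^(-x)
a = 0.75, b = 2.75, n = 12
h = (b - a)/n = 0.166667

Trapezoidal rule: (h/2)[f(x₀) + 2f(x₁) + 2f(x₂) + ... + f(xₙ)]

x_0 = 0.7500, f(x_0) = 0.472367, coefficient = 1
x_1 = 0.9167, f(x_1) = 0.399850, coefficient = 2
x_2 = 1.0833, f(x_2) = 0.338465, coefficient = 2
x_3 = 1.2500, f(x_3) = 0.286505, coefficient = 2
x_4 = 1.4167, f(x_4) = 0.242521, coefficient = 2
x_5 = 1.5833, f(x_5) = 0.205290, coefficient = 2
x_6 = 1.7500, f(x_6) = 0.173774, coefficient = 2
x_7 = 1.9167, f(x_7) = 0.147096, coefficient = 2
x_8 = 2.0833, f(x_8) = 0.124514, coefficient = 2
x_9 = 2.2500, f(x_9) = 0.105399, coefficient = 2
x_10 = 2.4167, f(x_10) = 0.089219, coefficient = 2
x_11 = 2.5833, f(x_11) = 0.075522, coefficient = 2
x_12 = 2.7500, f(x_12) = 0.063928, coefficient = 1

I ≈ (0.166667/2) × 4.912605 = 0.409384
Exact value: 0.408439
Error: 0.000945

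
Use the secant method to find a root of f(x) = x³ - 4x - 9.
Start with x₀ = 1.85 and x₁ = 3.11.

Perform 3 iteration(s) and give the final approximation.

f(x) = x³ - 4x - 9
x₀ = 1.85, x₁ = 3.11

Secant formula: x_{n+1} = x_n - f(x_n)(x_n - x_{n-1})/(f(x_n) - f(x_{n-1}))

Iteration 1:
  f(1.850000) = -10.068375
  f(3.110000) = 8.640231
  x_2 = 3.110000 - 8.640231×(3.110000 - 1.850000)/(8.640231 - (-10.068375))
       = 2.528092
Iteration 2:
  f(3.110000) = 8.640231
  f(2.528092) = -2.954705
  x_3 = 2.528092 - (-2.954705)×(2.528092 - 3.110000)/(-2.954705 - 8.640231)
       = 2.676378
Iteration 3:
  f(2.528092) = -2.954705
  f(2.676378) = -0.534621
  x_4 = 2.676378 - (-0.534621)×(2.676378 - 2.528092)/(-0.534621 - (-2.954705))
       = 2.709136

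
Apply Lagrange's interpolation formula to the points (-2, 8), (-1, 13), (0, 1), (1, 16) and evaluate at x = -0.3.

Lagrange interpolation formula:
P(x) = Σ yᵢ × Lᵢ(x)
where Lᵢ(x) = Π_{j≠i} (x - xⱼ)/(xᵢ - xⱼ)

L_0(-0.3) = (-0.3 - (-1))/(-2 - (-1)) × (-0.3 - 0)/(-2 - 0) × (-0.3 - 1)/(-2 - 1) = -0.045500
L_1(-0.3) = (-0.3 - (-2))/(-1 - (-2)) × (-0.3 - 0)/(-1 - 0) × (-0.3 - 1)/(-1 - 1) = 0.331500
L_2(-0.3) = (-0.3 - (-2))/(0 - (-2)) × (-0.3 - (-1))/(0 - (-1)) × (-0.3 - 1)/(0 - 1) = 0.773500
L_3(-0.3) = (-0.3 - (-2))/(1 - (-2)) × (-0.3 - (-1))/(1 - (-1)) × (-0.3 - 0)/(1 - 0) = -0.059500

P(-0.3) = 8×L_0(-0.3) + 13×L_1(-0.3) + 1×L_2(-0.3) + 16×L_3(-0.3)
P(-0.3) = 3.767000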